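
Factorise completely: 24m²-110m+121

Need a pair with product 24·121 = 2904 and sum -110: that's -44 and -66.
Split the middle term: 24m²-44m - 66m+121 = 4m(6m-11) - 11(6m-11).

(4m-11)(6m-11)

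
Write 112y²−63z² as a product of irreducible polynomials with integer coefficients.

Pull out the common factor 7; 16y²−9z² is a difference of squares.

7(4y+3z)(4y−3z)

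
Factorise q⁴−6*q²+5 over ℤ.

(q+1)*(q−1)*(q²−5)

Substitute u = q² to get a quadratic in u, then factor.
q²−1 is a difference of squares.
q²−5 is irreducible over ℤ (5 is not a perfect square).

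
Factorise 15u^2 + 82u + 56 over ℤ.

Need a pair with product 15·56 = 840 and sum 82: that's 70 and 12.
Split the middle term: 15u^2 + 70u + 12u + 56 = 5u(3u + 14) + 4(3u + 14).

(3u + 14)(5u + 4)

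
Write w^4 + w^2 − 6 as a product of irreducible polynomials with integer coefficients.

Substitute u = w^2 to get a quadratic in u, then factor.
w^2 + 3 is irreducible over ℤ (always positive, so no real roots).
w^2 − 2 is irreducible over ℤ (2 is not a perfect square).

(w^2 + 3)·(w^2 − 2)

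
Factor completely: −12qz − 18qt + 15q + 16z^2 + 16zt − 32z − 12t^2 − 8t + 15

Group: −4z(3q − 4z + 2t + 3) + (−6t + 5)(3q − 4z + 2t + 3); both groups contain (3q − 4z + 2t + 3).

−(3q − 4z + 2t + 3)(4z + 6t − 5)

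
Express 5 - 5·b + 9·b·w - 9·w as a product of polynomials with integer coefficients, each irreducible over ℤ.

(9·w - 5)·(b - 1)

Group as (9·b·w - 5·b) + (-9·w + 5) = b·(9·w - 5) - (9·w - 5).
Both groups share the factor (9·w - 5).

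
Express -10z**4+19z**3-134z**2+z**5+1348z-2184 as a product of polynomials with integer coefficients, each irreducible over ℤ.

(z-2)(z-6)(z-7)(z**2+5z+26)

By the rational root theorem, z = 7 is a root, giving the factor (z-7) and quotient z**4-3z**3-2z**2-148z+312.
Continuing, z = 2 is a root, so (z-2) divides it; the quotient is z**3-z**2-4z-156.
Continuing, z = 6 is a root, giving the factor (z-6) and quotient z**2+5z+26.
The quadratic z**2+5z+26 has discriminant -79 < 0 and is irreducible over ℤ.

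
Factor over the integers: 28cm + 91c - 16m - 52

(4m + 13)(7c - 4)

Group as (28cm + 91c) + (-16m - 52) = 7c(4m + 13) - 4(4m + 13).
Both groups share the factor (4m + 13).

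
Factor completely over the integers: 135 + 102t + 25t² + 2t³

(2t + 9)(t + 3)(t + 5)

Trying the rational-root candidates, t = -3 is a root, giving the factor (t + 3) and quotient 2t² + 19t + 45.
The remaining quadratic factors as (2t + 9)(t + 5).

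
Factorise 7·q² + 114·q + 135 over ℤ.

Need a pair with product 7·135 = 945 and sum 114: that's 9 and 105.
Split the middle term: 7·q² + 9·q + 105·q + 135 = q·(7·q + 9) + 15·(7·q + 9).

(7·q + 9)·(q + 15)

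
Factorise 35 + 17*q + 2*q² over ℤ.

Need a pair with product 2·35 = 70 and sum 17: that's 7 and 10.
Split the middle term: 2*q² + 7*q + 10*q + 35 = q*(2*q + 7) + 5*(2*q + 7).

(2*q + 7)*(q + 5)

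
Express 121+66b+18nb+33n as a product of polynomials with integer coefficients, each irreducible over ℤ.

(3n+11)(6b+11)

Group as (18nb+33n) + (66b+121) = 3n(6b+11) + 11(6b+11).
Both groups share the factor (6b+11).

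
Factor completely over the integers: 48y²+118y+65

(6y+5)(8y+13)

Need a pair with product 48·65 = 3120 and sum 118: that's 40 and 78.
Split the middle term: 48y²+40y + 78y+65 = 8y(6y+5) + 13(6y+5).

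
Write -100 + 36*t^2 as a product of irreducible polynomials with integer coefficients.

4*(3*t + 5)*(3*t - 5)

Every term has a factor of 4. Then 9*t^2 - 25 = (3*t)² − (5)².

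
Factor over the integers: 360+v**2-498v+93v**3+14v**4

(2v-3)(7v-6)(v+4)(v+5)

Among the possible rational roots, v = -5 is a root, giving the factor (v+5) and quotient 14v**3+23v**2-114v+72.
Then v = 3/2 is a root, so (2v-3) is a factor; dividing leaves 7v**2+22v-24.
The remaining quadratic factors as (7v-6)(v+4).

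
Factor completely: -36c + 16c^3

4c(2c + 3)(2c - 3)

Factor out 4c, leaving 4c^2 - 9, which is a difference of two squares.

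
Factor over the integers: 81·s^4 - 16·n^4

(3·s - 2·n)·(3·s + 2·n)·(9·s^2 + 4·n^2)

(3·s)⁴ − (2·n)⁴ = ((3·s)² − (2·n)²)((3·s)² + (2·n)²); the first factor splits again, the second (9·s^2 + 4·n^2) is irreducible.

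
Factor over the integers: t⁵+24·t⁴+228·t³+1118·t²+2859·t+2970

Among the possible rational roots, t = -3 is a root, so (t+3) is a factor; dividing leaves t⁴+21·t³+165·t²+623·t+990.
Next, t = -5 is a root, so (t+5) is a factor; dividing leaves t³+16·t²+85·t+198.
Then t = -9 is a root, so (t+9) divides it; the quotient is t²+7·t+22.
The quadratic t²+7·t+22 has discriminant -39 < 0 and is irreducible over ℤ.

(t+3)·(t+5)·(t+9)·(t²+7·t+22)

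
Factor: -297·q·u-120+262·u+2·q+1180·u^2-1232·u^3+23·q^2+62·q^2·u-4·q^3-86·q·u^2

Group: q·(-4·q^2+30·q·u+31·q+154·u^2-109·u-60) + (-8·u+2)·(-4·q^2+30·q·u+31·q+154·u^2-109·u-60); both groups contain (-4·q^2+30·q·u+31·q+154·u^2-109·u-60), so (q-8·u+2) is a factor with cofactor -4·q^2+30·q·u+31·q+154·u^2-109·u-60.
The cofactor groups again: -4·q^2+30·q·u+31·q+154·u^2-109·u-60 = -q·(4·q+14·u-15) + (11·u+4)·(4·q+14·u-15); both groups contain (4·q+14·u-15), giving -(q-11·u-4)·(4·q+14·u-15).

-(4·q+14·u-15)·(q-11·u-4)·(q-8·u+2)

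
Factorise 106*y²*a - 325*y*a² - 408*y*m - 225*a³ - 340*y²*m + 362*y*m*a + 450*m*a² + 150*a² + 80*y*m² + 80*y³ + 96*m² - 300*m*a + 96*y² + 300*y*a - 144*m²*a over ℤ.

(5*y - 9*a + 6)*(8*y - 2*m + 5*a)*(2*y - 8*m + 5*a)

Group: 5*y*(16*y² - 68*y*m + 50*y*a + 16*m² - 50*m*a + 25*a²) + (-9*a + 6)*(16*y² - 68*y*m + 50*y*a + 16*m² - 50*m*a + 25*a²); both groups contain (16*y² - 68*y*m + 50*y*a + 16*m² - 50*m*a + 25*a²), so (5*y - 9*a + 6) is a factor with cofactor 16*y² - 68*y*m + 50*y*a + 16*m² - 50*m*a + 25*a².
The cofactor groups again: 16*y² - 68*y*m + 50*y*a + 16*m² - 50*m*a + 25*a² = 8*y*(2*y - 8*m + 5*a) + (-2*m + 5*a)*(2*y - 8*m + 5*a); both groups contain (2*y - 8*m + 5*a), giving (8*y - 2*m + 5*a)*(2*y - 8*m + 5*a).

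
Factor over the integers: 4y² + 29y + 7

Need a pair with product 4·7 = 28 and sum 29: that's 28 and 1.
Split the middle term: 4y² + 28y + y + 7 = 4y(y + 7) + (y + 7).

(4y + 1)(y + 7)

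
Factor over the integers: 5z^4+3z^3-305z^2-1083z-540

Testing divisors of the constant over divisors of the leading coefficient, z = -3/5 is a root, so (5z+3) divides it; the quotient is z^3-61z-180.
Then z = 9 is a root, so (z-9) is a factor; dividing leaves z^2+9z+20.
The remaining quadratic factors as (z+5)(z+4).

(5z+3)(z+4)(z+5)(z-9)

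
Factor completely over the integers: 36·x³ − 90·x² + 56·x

2·x·(3·x − 4)·(6·x − 7)

Pull out the common factor 2·x, then factor the remaining trinomial.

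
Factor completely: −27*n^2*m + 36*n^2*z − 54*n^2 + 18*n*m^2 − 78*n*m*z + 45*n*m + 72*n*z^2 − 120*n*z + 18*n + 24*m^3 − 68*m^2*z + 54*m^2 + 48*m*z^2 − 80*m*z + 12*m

Group: 3*n*(−9*n*m + 12*n*z − 18*n − 6*m^2 + 8*m*z − 12*m) + (−4*m + 6*z − 1)*(−9*n*m + 12*n*z − 18*n − 6*m^2 + 8*m*z − 12*m); both groups contain (−9*n*m + 12*n*z − 18*n − 6*m^2 + 8*m*z − 12*m), so (3*n − 4*m + 6*z − 1) is a factor with cofactor −9*n*m + 12*n*z − 18*n − 6*m^2 + 8*m*z − 12*m.
The cofactor groups again: −9*n*m + 12*n*z − 18*n − 6*m^2 + 8*m*z − 12*m = −3*m*(3*n + 2*m) + (4*z − 6)*(3*n + 2*m); both groups contain (3*n + 2*m), giving −(3*m − 4*z + 6)*(3*n + 2*m).

−(3*n − 4*m + 6*z − 1)*(3*n + 2*m)*(3*m − 4*z + 6)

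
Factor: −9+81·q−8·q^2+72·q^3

Group as (72·q^3+81·q) + (−8·q^2−9) = 9·q·(8·q^2+9) − (8·q^2+9).
Both groups share the factor (8·q^2+9).

(9·q−1)·(8·q^2+9)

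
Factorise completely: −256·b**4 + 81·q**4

(3·q)⁴ − (4·b)⁴ = ((3·q)² − (4·b)²)((3·q)² + (4·b)²); the first factor splits again, the second (9·q**2 + 16·b**2) is irreducible.

(3·q − 4·b)·(3·q + 4·b)·(9·q**2 + 16·b**2)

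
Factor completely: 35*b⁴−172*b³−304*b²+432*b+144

Trying the rational-root candidates, b = 6/5 is a root, so (5*b−6) is a factor; dividing leaves 7*b³−26*b²−92*b−24.
Then b = 6 is a root, giving the factor (b−6) and quotient 7*b²+16*b+4.
The remaining quadratic factors as (b+2)(7*b+2).

(5*b−6)*(7*b+2)*(b+2)*(b−6)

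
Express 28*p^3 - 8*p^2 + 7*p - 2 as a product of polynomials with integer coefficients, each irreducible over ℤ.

(7*p - 2)*(4*p^2 + 1)

Group as (28*p^3 + 7*p) + (-8*p^2 - 2) = 7*p*(4*p^2 + 1) - 2*(4*p^2 + 1).
Both groups share the factor (4*p^2 + 1).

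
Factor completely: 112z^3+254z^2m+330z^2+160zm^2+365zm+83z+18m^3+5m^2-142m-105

Group: 7z(16z^2+34zm+54z+18m^2+59m+35) + (m-3)(16z^2+34zm+54z+18m^2+59m+35); both groups contain (16z^2+34zm+54z+18m^2+59m+35), so (7z+m-3) is a factor with cofactor 16z^2+34zm+54z+18m^2+59m+35.
The cofactor groups again: 16z^2+34zm+54z+18m^2+59m+35 = 2z(8z+9m+7) + (2m+5)(8z+9m+7); both groups contain (8z+9m+7), giving (2z+2m+5)(8z+9m+7).

(2z+2m+5)(8z+9m+7)(7z+m-3)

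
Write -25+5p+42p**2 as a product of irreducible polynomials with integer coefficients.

(6p+5)(7p-5)

Need a pair with product 42·(-25) = -1050 and sum 5: that's -30 and 35.
Split the middle term: 42p**2-30p + 35p-25 = 6p(7p-5) + 5(7p-5).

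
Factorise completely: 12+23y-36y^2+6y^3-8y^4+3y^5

By the rational root theorem, y = 1 is a root, so (y-1) divides it; the quotient is 3y^4-5y^3+y^2-35y-12.
Then y = 3 is a root, so (y-3) divides it; the quotient is 3y^3+4y^2+13y+4.
Then y = -1/3 is a root, giving the factor (3y+1) and quotient y^2+y+4.
The quadratic y^2+y+4 has discriminant -15 < 0 and is irreducible over ℤ.

(3y+1)(y-1)(y-3)(y^2+y+4)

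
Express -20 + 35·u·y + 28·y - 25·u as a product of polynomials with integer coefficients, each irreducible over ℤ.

(5·u + 4)·(7·y - 5)

Group as (35·u·y - 25·u) + (28·y - 20) = 5·u·(7·y - 5) + 4·(7·y - 5).
Both groups share the factor (7·y - 5).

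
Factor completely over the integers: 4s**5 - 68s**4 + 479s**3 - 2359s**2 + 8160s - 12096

(2s - 7)(2s - 9)(s - 8)(s**2 - s + 24)

Among the possible rational roots, s = 8 is a root, so (s - 8) is a factor; dividing leaves 4s**4 - 36s**3 + 191s**2 - 831s + 1512.
Continuing, s = 7/2 is a root, so (2s - 7) is a factor; dividing leaves 2s**3 - 11s**2 + 57s - 216.
Next, s = 9/2 is a root, so (2s - 9) is a factor; dividing leaves s**2 - s + 24.
The quadratic s**2 - s + 24 has discriminant -95 < 0 and is irreducible over ℤ.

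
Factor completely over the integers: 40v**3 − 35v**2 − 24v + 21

Group as (40v**3 − 24v) + (−35v**2 + 21) = 8v(5v**2 − 3) − 7(5v**2 − 3).
Both groups share the factor (5v**2 − 3).

(8v − 7)(5v**2 − 3)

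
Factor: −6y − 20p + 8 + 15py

Group as (15py − 20p) + (−6y + 8) = 5p(3y − 4) − 2(3y − 4).
Both groups share the factor (3y − 4).

(3y − 4)(5p − 2)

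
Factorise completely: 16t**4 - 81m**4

(2t)⁴ − (3m)⁴ = ((2t)² − (3m)²)((2t)² + (3m)²); the first factor splits again, the second (4t**2 + 9m**2) is irreducible.

(2t - 3m)(2t + 3m)(4t**2 + 9m**2)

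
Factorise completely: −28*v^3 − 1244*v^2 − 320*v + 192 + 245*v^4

(5*v − 12)*(7*v + 4)*(7*v − 2)*(v + 2)

Testing divisors of the constant over divisors of the leading coefficient, v = 12/5 is a root, so (5*v − 12) divides it; the quotient is 49*v^3 + 112*v^2 + 20*v − 16.
Next, v = 2/7 is a root, giving the factor (7*v − 2) and quotient 7*v^2 + 18*v + 8.
The remaining quadratic factors as (v + 2)(7*v + 4).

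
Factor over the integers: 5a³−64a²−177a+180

Testing divisors of the constant over divisors of the leading coefficient, a = 15 is a root, so (a−15) is a factor; dividing leaves 5a²+11a−12.
The remaining quadratic factors as (a+3)(5a−4).

(5a−4)(a+3)(a−15)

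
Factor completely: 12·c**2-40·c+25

(2·c-5)·(6·c-5)

Need a pair with product 12·25 = 300 and sum -40: that's -30 and -10.
Split the middle term: 12·c**2-30·c - 10·c+25 = 6·c·(2·c-5) - 5·(2·c-5).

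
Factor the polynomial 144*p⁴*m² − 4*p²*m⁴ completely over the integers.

Pull out the common factor 4*p²*m²; 36*p² − m² is a difference of squares.

4*m²*p²*(6*p − m)*(6*p + m)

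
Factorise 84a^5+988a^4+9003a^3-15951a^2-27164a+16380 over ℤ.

By the rational root theorem, a = -10/7 is a root, giving the factor (7a+10) and quotient 12a^4+124a^3+1109a^2-3863a+1638.
Next, a = 1/2 is a root, so (2a-1) is a factor; dividing leaves 6a^3+65a^2+587a-1638.
Continuing, a = 13/6 is a root, giving the factor (6a-13) and quotient a^2+13a+126.
The quadratic a^2+13a+126 has discriminant -335 < 0 and is irreducible over ℤ.

(2a-1)(6a-13)(7a+10)(a^2+13a+126)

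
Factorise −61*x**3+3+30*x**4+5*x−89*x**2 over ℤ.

Testing divisors of the constant over divisors of the leading coefficient, x = −1 is a root, so (x+1) is a factor; dividing leaves 30*x**3−91*x**2+2*x+3.
Then x = −1/6 is a root, so (6*x+1) is a factor; dividing leaves 5*x**2−16*x+3.
The remaining quadratic factors as (x−3)(5*x−1).

(5*x−1)*(6*x+1)*(x+1)*(x−3)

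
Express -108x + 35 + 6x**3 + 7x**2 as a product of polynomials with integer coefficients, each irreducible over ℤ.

By the rational root theorem, x = -5 is a root, so (x + 5) divides it; the quotient is 6x**2 - 23x + 7.
The remaining quadratic factors as (2x - 7)(3x - 1).

(2x - 7)(3x - 1)(x + 5)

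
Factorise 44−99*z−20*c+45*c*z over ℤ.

Group as (45*c*z−20*c) + (−99*z+44) = 5*c*(9*z−4) − 11*(9*z−4).
Both groups share the factor (9*z−4).

(5*c−11)*(9*z−4)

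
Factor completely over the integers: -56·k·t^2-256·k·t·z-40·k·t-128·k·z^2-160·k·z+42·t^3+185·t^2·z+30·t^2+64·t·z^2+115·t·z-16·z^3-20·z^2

Group: 7·t·(-8·k·t-32·k·z+6·t^2+23·t·z-4·z^2) + (4·z+5)·(-8·k·t-32·k·z+6·t^2+23·t·z-4·z^2); both groups contain (-8·k·t-32·k·z+6·t^2+23·t·z-4·z^2), so (7·t+4·z+5) is a factor with cofactor -8·k·t-32·k·z+6·t^2+23·t·z-4·z^2.
The cofactor groups again: -8·k·t-32·k·z+6·t^2+23·t·z-4·z^2 = -8·k·(t+4·z) + (6·t-z)·(t+4·z); both groups contain (t+4·z), giving -(8·k-6·t+z)·(t+4·z).

-(7·t+4·z+5)·(8·k-6·t+z)·(t+4·z)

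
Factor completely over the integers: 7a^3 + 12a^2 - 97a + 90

(7a - 9)(a + 5)(a - 2)

Among the possible rational roots, a = 9/7 is a root, giving the factor (7a - 9) and quotient a^2 + 3a - 10.
The remaining quadratic factors as (a - 2)(a + 5).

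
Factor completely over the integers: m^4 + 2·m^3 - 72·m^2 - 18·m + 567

By the rational root theorem, m = 3 is a root, so (m - 3) divides it; the quotient is m^3 + 5·m^2 - 57·m - 189.
Then m = -3 is a root, so (m + 3) is a factor; dividing leaves m^2 + 2·m - 63.
The remaining quadratic factors as (m - 7)(m + 9).

(m + 3)·(m + 9)·(m - 3)·(m - 7)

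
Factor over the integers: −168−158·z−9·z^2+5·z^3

Trying the rational-root candidates, z = −4 is a root, so (z+4) is a factor; dividing leaves 5·z^2−29·z−42.
The remaining quadratic factors as (5·z+6)(z−7).

(5·z+6)·(z+4)·(z−7)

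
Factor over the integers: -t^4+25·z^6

-(t^2+5·z^3)·(t^2-5·z^3)

Recognize a difference of squares with the parts 5·z^3 and t^2.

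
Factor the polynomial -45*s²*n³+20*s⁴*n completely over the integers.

5*n*s²*(2*s-3*n)*(2*s+3*n)

Pull out the common factor 5*s²*n; 4*s²-9*n² is a difference of squares.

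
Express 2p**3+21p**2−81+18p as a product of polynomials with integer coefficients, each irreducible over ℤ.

(2p−3)(p+3)(p+9)

By the rational root theorem, p = −3 is a root, giving the factor (p+3) and quotient 2p**2+15p−27.
The remaining quadratic factors as (2p−3)(p+9).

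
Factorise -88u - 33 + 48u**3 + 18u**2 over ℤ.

(8u + 3)(6u**2 - 11)

Group as (48u**3 - 88u) + (18u**2 - 33) = 8u(6u**2 - 11) + 3(6u**2 - 11).
Both groups share the factor (6u**2 - 11).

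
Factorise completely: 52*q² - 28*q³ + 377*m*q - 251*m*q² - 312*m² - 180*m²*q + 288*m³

(12*m + 7*q - 13)*(3*m - 4*q)*(8*m + q)

Group: 12*m*(24*m² - 29*m*q - 4*q²) + (7*q - 13)*(24*m² - 29*m*q - 4*q²); both groups contain (24*m² - 29*m*q - 4*q²), so (12*m + 7*q - 13) is a factor with cofactor 24*m² - 29*m*q - 4*q².
The cofactor groups again: 24*m² - 29*m*q - 4*q² = 3*m*(8*m + q) - 4*q*(8*m + q); both groups contain (8*m + q), giving (3*m - 4*q)*(8*m + q).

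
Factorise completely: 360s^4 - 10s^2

10s^2(6s + 1)(6s - 1)

Factor out 10s^2, leaving 36s^2 - 1, which is a difference of two squares.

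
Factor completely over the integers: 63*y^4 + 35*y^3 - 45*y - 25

Group as (63*y^4 - 45*y) + (35*y^3 - 25) = 9*y*(7*y^3 - 5) + 5*(7*y^3 - 5).
Both groups share the factor (7*y^3 - 5).

(9*y + 5)*(7*y^3 - 5)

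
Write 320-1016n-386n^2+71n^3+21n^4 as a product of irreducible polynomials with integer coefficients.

(3n+8)(7n-2)(n+5)(n-4)

By the rational root theorem, n = -8/3 is a root, giving the factor (3n+8) and quotient 7n^3+5n^2-142n+40.
Next, n = 2/7 is a root, so (7n-2) divides it; the quotient is n^2+n-20.
The remaining quadratic factors as (n+5)(n-4).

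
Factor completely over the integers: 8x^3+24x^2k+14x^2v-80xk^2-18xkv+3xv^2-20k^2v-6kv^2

Group: x(8x^2+40xk+14xv+10kv+3v^2) - 2k(8x^2+40xk+14xv+10kv+3v^2); both groups contain (8x^2+40xk+14xv+10kv+3v^2), so (x-2k) is a factor with cofactor 8x^2+40xk+14xv+10kv+3v^2.
The cofactor groups again: 8x^2+40xk+14xv+10kv+3v^2 = 2x(4x+v) + (10k+3v)(4x+v); both groups contain (4x+v), giving (2x+10k+3v)(4x+v).

(x-2k)(2x+10k+3v)(4x+v)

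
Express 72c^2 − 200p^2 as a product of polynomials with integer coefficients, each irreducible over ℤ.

Pull out the common factor 8; 9c^2 − 25p^2 is a difference of squares.

8(3c + 5p)(3c − 5p)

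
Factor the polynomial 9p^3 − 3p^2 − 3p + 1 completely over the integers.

(3p − 1)(3p^2 − 1)

Group as (9p^3 − 3p) + (−3p^2 + 1) = 3p(3p^2 − 1) − (3p^2 − 1).
Both groups share the factor (3p^2 − 1).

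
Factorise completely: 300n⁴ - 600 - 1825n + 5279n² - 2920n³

(2n - 15)(5n + 1)(5n - 8)(6n - 5)

Among the possible rational roots, n = 8/5 is a root, so (5n - 8) divides it; the quotient is 60n³ - 488n² + 275n + 75.
Then n = 5/6 is a root, giving the factor (6n - 5) and quotient 10n² - 73n - 15.
The remaining quadratic factors as (2n - 15)(5n + 1).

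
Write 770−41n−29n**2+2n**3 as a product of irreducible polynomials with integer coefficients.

By the rational root theorem, n = 11/2 is a root, giving the factor (2n−11) and quotient n**2−9n−70.
The remaining quadratic factors as (n+5)(n−14).

(2n−11)(n+5)(n−14)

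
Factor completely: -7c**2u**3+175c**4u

Pull out the common factor 7c**2u; 25c**2-u**2 is a difference of squares.

7c**2u(5c+u)(5c-u)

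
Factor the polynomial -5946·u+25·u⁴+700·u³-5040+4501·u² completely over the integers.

(5·u+3)·(5·u-8)·(u+14)·(u+15)

Testing divisors of the constant over divisors of the leading coefficient, u = 8/5 is a root, so (5·u-8) is a factor; dividing leaves 5·u³+148·u²+1137·u+630.
Next, u = -3/5 is a root, so (5·u+3) is a factor; dividing leaves u²+29·u+210.
The remaining quadratic factors as (u+15)(u+14).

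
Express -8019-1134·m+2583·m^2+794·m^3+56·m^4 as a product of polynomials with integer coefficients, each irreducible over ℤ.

(2·m+9)·(4·m+9)·(7·m-11)·(m+9)

By the rational root theorem, m = -9 is a root, so (m+9) divides it; the quotient is 56·m^3+290·m^2-27·m-891.
Continuing, m = -9/2 is a root, so (2·m+9) is a factor; dividing leaves 28·m^2+19·m-99.
The remaining quadratic factors as (4·m+9)(7·m-11).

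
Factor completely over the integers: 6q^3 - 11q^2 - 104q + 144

By the rational root theorem, q = 4/3 is a root, so (3q - 4) is a factor; dividing leaves 2q^2 - q - 36.
The remaining quadratic factors as (2q - 9)(q + 4).

(2q - 9)(3q - 4)(q + 4)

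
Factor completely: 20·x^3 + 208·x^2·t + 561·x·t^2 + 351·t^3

(2·x + 13·t)·(x + 3·t)·(10·x + 9·t)

Group: 10·x·(2·x^2 + 19·x·t + 39·t^2) + 9·t·(2·x^2 + 19·x·t + 39·t^2); both groups contain (2·x^2 + 19·x·t + 39·t^2), so (10·x + 9·t) is a factor with cofactor 2·x^2 + 19·x·t + 39·t^2.
The cofactor groups again: 2·x^2 + 19·x·t + 39·t^2 = x·(2·x + 13·t) + 3·t·(2·x + 13·t); both groups contain (2·x + 13·t), giving (x + 3·t)·(2·x + 13·t).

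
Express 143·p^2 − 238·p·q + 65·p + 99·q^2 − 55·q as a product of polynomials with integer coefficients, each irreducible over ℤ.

Group: 13·p·(11·p − 9·q + 5) − 11·q·(11·p − 9·q + 5); both groups contain (11·p − 9·q + 5).

(11·p − 9·q + 5)·(13·p − 11·q)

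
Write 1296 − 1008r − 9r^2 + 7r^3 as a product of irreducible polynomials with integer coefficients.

Trying the rational-root candidates, r = 9/7 is a root, so (7r − 9) is a factor; dividing leaves r^2 − 144.
The remaining quadratic factors as (r + 12)(r − 12).

(7r − 9)(r + 12)(r − 12)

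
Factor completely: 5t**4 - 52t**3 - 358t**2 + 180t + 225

Trying the rational-root candidates, t = 1 is a root, so (t - 1) divides it; the quotient is 5t**3 - 47t**2 - 405t - 225.
Next, t = -3/5 is a root, so (5t + 3) is a factor; dividing leaves t**2 - 10t - 75.
The remaining quadratic factors as (t + 5)(t - 15).

(5t + 3)(t + 5)(t - 1)(t - 15)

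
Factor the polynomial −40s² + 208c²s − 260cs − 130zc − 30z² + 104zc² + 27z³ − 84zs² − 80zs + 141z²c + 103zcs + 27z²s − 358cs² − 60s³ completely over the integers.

Group: z(27z² + 141zc − 27zs − 30z + 104c² − 179cs − 130c − 30s² − 20s) + 2s(27z² + 141zc − 27zs − 30z + 104c² − 179cs − 130c − 30s² − 20s); both groups contain (27z² + 141zc − 27zs − 30z + 104c² − 179cs − 130c − 30s² − 20s), so (z + 2s) is a factor with cofactor 27z² + 141zc − 27zs − 30z + 104c² − 179cs − 130c − 30s² − 20s.
The cofactor groups again: 27z² + 141zc − 27zs − 30z + 104c² − 179cs − 130c − 30s² − 20s = 9z(3z + 13c + 2s) + (8c − 15s − 10)(3z + 13c + 2s); both groups contain (3z + 13c + 2s), giving (9z + 8c − 15s − 10)(3z + 13c + 2s).

(3z + 13c + 2s)(z + 2s)(9z + 8c − 15s − 10)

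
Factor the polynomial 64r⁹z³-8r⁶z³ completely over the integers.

8r⁶z³(2r-1)(4r²+2r+1)

Pull out the common factor 8r⁶z³, leaving 8r³-1.
Recognize a difference of cubes with the parts 2r and 1.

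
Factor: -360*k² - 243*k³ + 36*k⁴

9*k²*(4*k + 5)*(k - 8)

Pull out the common factor 9*k², then factor the remaining trinomial.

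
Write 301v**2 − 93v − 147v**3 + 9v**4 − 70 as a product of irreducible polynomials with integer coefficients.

(3v + 1)(3v − 5)(v − 1)(v − 14)

Trying the rational-root candidates, v = −1/3 is a root, so (3v + 1) divides it; the quotient is 3v**3 − 50v**2 + 117v − 70.
Continuing, v = 1 is a root, so (v − 1) divides it; the quotient is 3v**2 − 47v + 70.
The remaining quadratic factors as (v − 14)(3v − 5).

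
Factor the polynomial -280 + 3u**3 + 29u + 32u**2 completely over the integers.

(3u - 7)(u + 5)(u + 8)

Among the possible rational roots, u = -5 is a root, so (u + 5) divides it; the quotient is 3u**2 + 17u - 56.
The remaining quadratic factors as (3u - 7)(u + 8).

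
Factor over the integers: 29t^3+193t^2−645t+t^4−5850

(t+13)(t+15)(t+6)(t−5)

By the rational root theorem, t = 5 is a root, giving the factor (t−5) and quotient t^3+34t^2+363t+1170.
Next, t = −15 is a root, giving the factor (t+15) and quotient t^2+19t+78.
The remaining quadratic factors as (t+6)(t+13).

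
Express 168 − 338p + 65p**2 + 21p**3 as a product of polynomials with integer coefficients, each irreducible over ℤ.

Trying the rational-root candidates, p = −6 is a root, so (p + 6) divides it; the quotient is 21p**2 − 61p + 28.
The remaining quadratic factors as (7p − 4)(3p − 7).

(3p − 7)(7p − 4)(p + 6)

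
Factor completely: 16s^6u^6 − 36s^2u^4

Pull out the common factor 4s^2u^4, leaving 4s^4u^2 − 9.
Recognize a difference of squares with the parts 2s^2u and 3.

4s^2u^4(2s^2u + 3)(2s^2u − 3)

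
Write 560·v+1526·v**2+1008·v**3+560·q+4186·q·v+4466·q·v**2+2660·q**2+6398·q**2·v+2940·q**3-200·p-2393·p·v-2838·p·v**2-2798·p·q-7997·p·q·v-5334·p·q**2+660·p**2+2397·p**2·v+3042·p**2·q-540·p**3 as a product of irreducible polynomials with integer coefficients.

Group: 5·p·(-108·p**2+306·p·q+177·p·v+132·p-210·q**2-247·q·v-190·q-72·v**2-109·v-40) + (-14·q-14·v)·(-108·p**2+306·p·q+177·p·v+132·p-210·q**2-247·q·v-190·q-72·v**2-109·v-40); both groups contain (-108·p**2+306·p·q+177·p·v+132·p-210·q**2-247·q·v-190·q-72·v**2-109·v-40), so (5·p-14·q-14·v) is a factor with cofactor -108·p**2+306·p·q+177·p·v+132·p-210·q**2-247·q·v-190·q-72·v**2-109·v-40.
The cofactor groups again: -108·p**2+306·p·q+177·p·v+132·p-210·q**2-247·q·v-190·q-72·v**2-109·v-40 = -12·p·(9·p-15·q-8·v-5) + (14·q+9·v+8)·(9·p-15·q-8·v-5); both groups contain (9·p-15·q-8·v-5), giving -(12·p-14·q-9·v-8)·(9·p-15·q-8·v-5).

-(12·p-14·q-9·v-8)·(5·p-14·q-14·v)·(9·p-15·q-8·v-5)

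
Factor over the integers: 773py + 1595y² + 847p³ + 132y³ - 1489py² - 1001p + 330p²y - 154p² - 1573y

Group: 11p(77p² + 37py + 77p - 132y² + 121y) + (-y - 13)(77p² + 37py + 77p - 132y² + 121y); both groups contain (77p² + 37py + 77p - 132y² + 121y), so (11p - y - 13) is a factor with cofactor 77p² + 37py + 77p - 132y² + 121y.
The cofactor groups again: 77p² + 37py + 77p - 132y² + 121y = 7p(11p - 12y + 11) + 11y(11p - 12y + 11); both groups contain (11p - 12y + 11), giving (7p + 11y)(11p - 12y + 11).

(11p - 12y + 11)(11p - y - 13)(7p + 11y)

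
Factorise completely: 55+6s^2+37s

Need a pair with product 6·55 = 330 and sum 37: that's 15 and 22.
Split the middle term: 6s^2+15s + 22s+55 = 3s(2s+5) + 11(2s+5).

(2s+5)(3s+11)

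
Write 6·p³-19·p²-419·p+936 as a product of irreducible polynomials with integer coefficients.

By the rational root theorem, p = 9 is a root, giving the factor (p-9) and quotient 6·p²+35·p-104.
The remaining quadratic factors as (p+8)(6·p-13).

(6·p-13)·(p+8)·(p-9)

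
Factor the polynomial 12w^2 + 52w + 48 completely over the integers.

4(3w + 4)(w + 3)

Pull out the common factor 4, then factor the remaining trinomial.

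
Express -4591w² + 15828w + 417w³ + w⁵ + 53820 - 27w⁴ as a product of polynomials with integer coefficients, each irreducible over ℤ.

(w + 2)(w - 10)(w - 13)(w² - 6w + 207)

Trying the rational-root candidates, w = -2 is a root, so (w + 2) divides it; the quotient is w⁴ - 29w³ + 475w² - 5541w + 26910.
Then w = 13 is a root, so (w - 13) is a factor; dividing leaves w³ - 16w² + 267w - 2070.
Then w = 10 is a root, so (w - 10) divides it; the quotient is w² - 6w + 207.
The quadratic w² - 6w + 207 has discriminant -792 < 0 and is irreducible over ℤ.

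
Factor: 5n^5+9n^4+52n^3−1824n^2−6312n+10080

(5n−6)(n+4)(n−7)(n^2+6n+60)

Trying the rational-root candidates, n = 6/5 is a root, giving the factor (5n−6) and quotient n^4+3n^3+14n^2−348n−1680.
Next, n = −4 is a root, so (n+4) divides it; the quotient is n^3−n^2+18n−420.
Then n = 7 is a root, so (n−7) is a factor; dividing leaves n^2+6n+60.
The quadratic n^2+6n+60 has discriminant −204 < 0 and is irreducible over ℤ.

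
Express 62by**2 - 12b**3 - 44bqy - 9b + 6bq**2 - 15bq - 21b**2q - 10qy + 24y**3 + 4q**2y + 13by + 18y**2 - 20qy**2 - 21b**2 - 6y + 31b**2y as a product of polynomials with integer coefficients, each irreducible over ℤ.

-(3b + 2y)(4b - q + 3y + 3)(b + 2q - 4y + 1)

Group: 3b(-4b**2 - 7bq + 13by - 7b + 2q**2 - 10qy - 5q + 12y**2 + 9y - 3) + 2y(-4b**2 - 7bq + 13by - 7b + 2q**2 - 10qy - 5q + 12y**2 + 9y - 3); both groups contain (-4b**2 - 7bq + 13by - 7b + 2q**2 - 10qy - 5q + 12y**2 + 9y - 3), so (3b + 2y) is a factor with cofactor -4b**2 - 7bq + 13by - 7b + 2q**2 - 10qy - 5q + 12y**2 + 9y - 3.
The cofactor groups again: -4b**2 - 7bq + 13by - 7b + 2q**2 - 10qy - 5q + 12y**2 + 9y - 3 = -b(4b - q + 3y + 3) + (-2q + 4y - 1)(4b - q + 3y + 3); both groups contain (4b - q + 3y + 3), giving -(b + 2q - 4y + 1)(4b - q + 3y + 3).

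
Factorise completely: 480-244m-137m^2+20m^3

(4m-5)(5m+12)(m-8)

Trying the rational-root candidates, m = 5/4 is a root, giving the factor (4m-5) and quotient 5m^2-28m-96.
The remaining quadratic factors as (m-8)(5m+12).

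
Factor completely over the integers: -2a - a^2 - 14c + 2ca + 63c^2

(9c - a - 2)(7c + a)

Group: 9c(7c + a) + (-a - 2)(7c + a); both groups contain (7c + a).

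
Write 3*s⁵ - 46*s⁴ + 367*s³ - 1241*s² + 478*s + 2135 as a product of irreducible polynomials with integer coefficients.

(3*s - 7)*(s + 1)*(s - 5)*(s² - 9*s + 61)

Trying the rational-root candidates, s = -1 is a root, so (s + 1) divides it; the quotient is 3*s⁴ - 49*s³ + 416*s² - 1657*s + 2135.
Then s = 5 is a root, giving the factor (s - 5) and quotient 3*s³ - 34*s² + 246*s - 427.
Next, s = 7/3 is a root, so (3*s - 7) is a factor; dividing leaves s² - 9*s + 61.
The quadratic s² - 9*s + 61 has discriminant -163 < 0 and is irreducible over ℤ.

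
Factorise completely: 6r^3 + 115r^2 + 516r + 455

(6r + 7)(r + 13)(r + 5)

Trying the rational-root candidates, r = -7/6 is a root, so (6r + 7) is a factor; dividing leaves r^2 + 18r + 65.
The remaining quadratic factors as (r + 5)(r + 13).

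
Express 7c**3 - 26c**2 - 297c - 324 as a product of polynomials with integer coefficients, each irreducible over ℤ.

Trying the rational-root candidates, c = -4 is a root, giving the factor (c + 4) and quotient 7c**2 - 54c - 81.
The remaining quadratic factors as (7c + 9)(c - 9).

(7c + 9)(c + 4)(c - 9)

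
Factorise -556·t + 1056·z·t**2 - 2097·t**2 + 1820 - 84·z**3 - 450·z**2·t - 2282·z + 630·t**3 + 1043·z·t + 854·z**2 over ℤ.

-(7·z - 15·t - 14)·(2·z + 14·t - 13)·(6·z + 3·t - 10)

Group: 6·z·(-14·z**2 - 68·z·t + 119·z + 210·t**2 + t - 182) + (3·t - 10)·(-14·z**2 - 68·z·t + 119·z + 210·t**2 + t - 182); both groups contain (-14·z**2 - 68·z·t + 119·z + 210·t**2 + t - 182), so (6·z + 3·t - 10) is a factor with cofactor -14·z**2 - 68·z·t + 119·z + 210·t**2 + t - 182.
The cofactor groups again: -14·z**2 - 68·z·t + 119·z + 210·t**2 + t - 182 = -2·z·(7·z - 15·t - 14) + (-14·t + 13)·(7·z - 15·t - 14); both groups contain (7·z - 15·t - 14), giving -(2·z + 14·t - 13)·(7·z - 15·t - 14).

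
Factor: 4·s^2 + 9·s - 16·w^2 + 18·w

Group: 4·s·(s + 2·w) + (-8·w + 9)·(s + 2·w); both groups contain (s + 2·w).

(4·s - 8·w + 9)·(s + 2·w)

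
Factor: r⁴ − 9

Substitute u = r² to get a quadratic in u, then factor.
r² − 3 is irreducible over ℤ (3 is not a perfect square).
r² + 3 is irreducible over ℤ (always positive, so no real roots).

(r² + 3)*(r² − 3)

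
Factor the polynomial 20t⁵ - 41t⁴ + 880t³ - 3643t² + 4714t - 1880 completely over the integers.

By the rational root theorem, t = 5/4 is a root, giving the factor (4t - 5) and quotient 5t⁴ - 4t³ + 215t² - 642t + 376.
Then t = 4/5 is a root, giving the factor (5t - 4) and quotient t³ + 43t - 94.
Then t = 2 is a root, so (t - 2) is a factor; dividing leaves t² + 2t + 47.
The quadratic t² + 2t + 47 has discriminant -184 < 0 and is irreducible over ℤ.

(4t - 5)(5t - 4)(t - 2)(t² + 2t + 47)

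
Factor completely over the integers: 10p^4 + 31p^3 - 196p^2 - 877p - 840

Testing divisors of the constant over divisors of the leading coefficient, p = 5 is a root, giving the factor (p - 5) and quotient 10p^3 + 81p^2 + 209p + 168.
Continuing, p = -8/5 is a root, so (5p + 8) divides it; the quotient is 2p^2 + 13p + 21.
The remaining quadratic factors as (2p + 7)(p + 3).

(2p + 7)(5p + 8)(p + 3)(p - 5)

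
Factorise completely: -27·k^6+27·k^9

27·k^6·(k-1)·(k^2+k+1)

Factor out 27·k^6 first: what remains is k^3-1.
Recognize a difference of cubes with the parts k and 1.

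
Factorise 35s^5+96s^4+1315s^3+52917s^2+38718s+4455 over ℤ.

Trying the rational-root candidates, s = -3/5 is a root, so (5s+3) is a factor; dividing leaves 7s^4+15s^3+254s^2+10431s+1485.
Then s = -1/7 is a root, so (7s+1) is a factor; dividing leaves s^3+2s^2+36s+1485.
Continuing, s = -11 is a root, giving the factor (s+11) and quotient s^2-9s+135.
The quadratic s^2-9s+135 has discriminant -459 < 0 and is irreducible over ℤ.

(5s+3)(7s+1)(s+11)(s^2-9s+135)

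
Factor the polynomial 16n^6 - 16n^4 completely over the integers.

16n^4(n + 1)(n - 1)

Factor out 16n^4 first: what remains is n^2 - 1.
Recognize a difference of squares with the parts n and 1.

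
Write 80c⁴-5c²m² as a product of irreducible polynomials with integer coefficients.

Every term has a factor of 5c². Then 16c²-m² = (4c)² − (m)².

5c²(4c+m)(4c-m)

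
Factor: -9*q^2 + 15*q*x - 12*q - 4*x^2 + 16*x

Group: -3*q*(3*q - 4*x) + (x - 4)*(3*q - 4*x); both groups contain (3*q - 4*x).

-(3*q - 4*x)*(3*q - x + 4)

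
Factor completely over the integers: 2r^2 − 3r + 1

(2r − 1)(r − 1)

Need a pair with product 2·1 = 2 and sum −3: that's −2 and −1.
Split the middle term: 2r^2 − 2r − r + 1 = 2r(r − 1) − (r − 1).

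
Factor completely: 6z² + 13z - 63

Need a pair with product 6·(-63) = -378 and sum 13: that's 27 and -14.
Split the middle term: 6z² + 27z - 14z - 63 = 3z(2z + 9) - 7(2z + 9).

(2z + 9)(3z - 7)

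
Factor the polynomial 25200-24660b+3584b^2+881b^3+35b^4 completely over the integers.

(5b-12)(7b-10)(b+14)(b+15)

By the rational root theorem, b = 12/5 is a root, giving the factor (5b-12) and quotient 7b^3+193b^2+1180b-2100.
Then b = -14 is a root, so (b+14) is a factor; dividing leaves 7b^2+95b-150.
The remaining quadratic factors as (7b-10)(b+15).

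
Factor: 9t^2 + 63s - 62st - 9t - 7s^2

-(7s - t)(s + 9t - 9)

Group: -7s(s + 9t - 9) + t(s + 9t - 9); both groups contain (s + 9t - 9).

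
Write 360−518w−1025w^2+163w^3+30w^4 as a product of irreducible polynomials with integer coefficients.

(5w−2)(6w+5)(w+9)(w−4)

Among the possible rational roots, w = −5/6 is a root, so (6w+5) divides it; the quotient is 5w^3+23w^2−190w+72.
Then w = 4 is a root, so (w−4) divides it; the quotient is 5w^2+43w−18.
The remaining quadratic factors as (5w−2)(w+9).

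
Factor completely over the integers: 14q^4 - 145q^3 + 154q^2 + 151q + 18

(2q + 1)(7q + 1)(q - 2)(q - 9)

Trying the rational-root candidates, q = -1/2 is a root, giving the factor (2q + 1) and quotient 7q^3 - 76q^2 + 115q + 18.
Next, q = 9 is a root, so (q - 9) divides it; the quotient is 7q^2 - 13q - 2.
The remaining quadratic factors as (7q + 1)(q - 2).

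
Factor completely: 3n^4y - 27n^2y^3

Pull out the common factor 3n^2y; n^2 - 9y^2 is a difference of squares.

3n^2y(n + 3y)(n - 3y)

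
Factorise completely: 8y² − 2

Factor out 2, leaving 4y² − 1, which is a difference of two squares.

2(2y + 1)(2y − 1)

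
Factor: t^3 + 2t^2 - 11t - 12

Testing divisors of the constant over divisors of the leading coefficient, t = -4 is a root, so (t + 4) divides it; the quotient is t^2 - 2t - 3.
The remaining quadratic factors as (t + 1)(t - 3).

(t + 1)(t + 4)(t - 3)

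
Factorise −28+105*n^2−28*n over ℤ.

7*(3*n−2)*(5*n+2)

Pull out the common factor 7, then factor the remaining trinomial.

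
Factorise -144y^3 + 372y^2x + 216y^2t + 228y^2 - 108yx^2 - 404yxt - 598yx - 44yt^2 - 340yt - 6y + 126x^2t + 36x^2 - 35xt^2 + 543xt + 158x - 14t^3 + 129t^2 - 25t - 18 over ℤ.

Group: 6y(-24y^2 + 62yx + 8yt + 30y - 18x^2 + 5xt - 79x + 2t^2 - 19t + 9) + (-7t - 2)(-24y^2 + 62yx + 8yt + 30y - 18x^2 + 5xt - 79x + 2t^2 - 19t + 9); both groups contain (-24y^2 + 62yx + 8yt + 30y - 18x^2 + 5xt - 79x + 2t^2 - 19t + 9), so (6y - 7t - 2) is a factor with cofactor -24y^2 + 62yx + 8yt + 30y - 18x^2 + 5xt - 79x + 2t^2 - 19t + 9.
The cofactor groups again: -24y^2 + 62yx + 8yt + 30y - 18x^2 + 5xt - 79x + 2t^2 - 19t + 9 = -6y(4y - 9x - 2t + 1) + (2x - t + 9)(4y - 9x - 2t + 1); both groups contain (4y - 9x - 2t + 1), giving -(6y - 2x + t - 9)(4y - 9x - 2t + 1).

-(4y - 9x - 2t + 1)(6y - 7t - 2)(6y - 2x + t - 9)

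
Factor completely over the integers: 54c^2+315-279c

Pull out the common factor 9, then factor the remaining trinomial.

9(2c-7)(3c-5)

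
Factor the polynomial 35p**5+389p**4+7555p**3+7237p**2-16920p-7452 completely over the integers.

Among the possible rational roots, p = 9/7 is a root, so (7p-9) divides it; the quotient is 5p**4+62p**3+1159p**2+2524p+828.
Then p = -2/5 is a root, giving the factor (5p+2) and quotient p**3+12p**2+227p+414.
Next, p = -2 is a root, so (p+2) divides it; the quotient is p**2+10p+207.
The quadratic p**2+10p+207 has discriminant -728 < 0 and is irreducible over ℤ.

(5p+2)(7p-9)(p+2)(p**2+10p+207)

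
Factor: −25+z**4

Substitute u = z**2 to get a quadratic in u, then factor.
z**2−5 is irreducible over ℤ (5 is not a perfect square).
z**2+5 is irreducible over ℤ (always positive, so no real roots).

(z**2+5)*(z**2−5)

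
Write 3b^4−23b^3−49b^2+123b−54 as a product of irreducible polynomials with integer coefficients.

(3b−2)(b+3)(b−1)(b−9)

Trying the rational-root candidates, b = −3 is a root, so (b+3) divides it; the quotient is 3b^3−32b^2+47b−18.
Next, b = 1 is a root, so (b−1) divides it; the quotient is 3b^2−29b+18.
The remaining quadratic factors as (b−9)(3b−2).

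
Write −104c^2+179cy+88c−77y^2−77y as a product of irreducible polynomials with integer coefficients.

Group: −8c(13c−11y−11) + 7y(13c−11y−11); both groups contain (13c−11y−11).

−(13c−11y−11)(8c−7y)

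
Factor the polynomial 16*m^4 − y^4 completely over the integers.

(2*m + y)*(2*m − y)*(4*m^2 + y^2)

(2*m)⁴ − (y)⁴ = ((2*m)² − (y)²)((2*m)² + (y)²); the first factor splits again, the second (4*m^2 + y^2) is irreducible.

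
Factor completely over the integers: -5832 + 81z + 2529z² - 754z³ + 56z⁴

(2z - 9)(4z - 9)(7z + 9)(z - 8)

Trying the rational-root candidates, z = 9/4 is a root, so (4z - 9) divides it; the quotient is 14z³ - 157z² + 279z + 648.
Next, z = -9/7 is a root, so (7z + 9) divides it; the quotient is 2z² - 25z + 72.
The remaining quadratic factors as (z - 8)(2z - 9).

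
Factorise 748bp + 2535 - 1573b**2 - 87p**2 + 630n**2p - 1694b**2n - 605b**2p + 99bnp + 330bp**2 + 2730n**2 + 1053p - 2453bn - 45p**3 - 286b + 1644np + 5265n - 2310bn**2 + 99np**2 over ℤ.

Group: 11b(-154bn - 55bp - 143b + 42np + 182n + 15p**2 + 104p + 169) + (15n - 3p + 15)(-154bn - 55bp - 143b + 42np + 182n + 15p**2 + 104p + 169); both groups contain (-154bn - 55bp - 143b + 42np + 182n + 15p**2 + 104p + 169), so (11b + 15n - 3p + 15) is a factor with cofactor -154bn - 55bp - 143b + 42np + 182n + 15p**2 + 104p + 169.
The cofactor groups again: -154bn - 55bp - 143b + 42np + 182n + 15p**2 + 104p + 169 = -14n(11b - 3p - 13) + (-5p - 13)(11b - 3p - 13); both groups contain (11b - 3p - 13), giving -(14n + 5p + 13)(11b - 3p - 13).

-(11b + 15n - 3p + 15)(11b - 3p - 13)(14n + 5p + 13)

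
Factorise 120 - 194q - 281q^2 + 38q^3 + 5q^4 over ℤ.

Testing divisors of the constant over divisors of the leading coefficient, q = 5 is a root, so (q - 5) is a factor; dividing leaves 5q^3 + 63q^2 + 34q - 24.
Next, q = -12 is a root, so (q + 12) is a factor; dividing leaves 5q^2 + 3q - 2.
The remaining quadratic factors as (q + 1)(5q - 2).

(5q - 2)(q + 1)(q + 12)(q - 5)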